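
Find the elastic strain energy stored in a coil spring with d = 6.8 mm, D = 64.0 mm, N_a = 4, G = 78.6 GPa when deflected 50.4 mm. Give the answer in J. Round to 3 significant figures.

25.4 J

k = Gd⁴/(8D³N_a) = (78.6×10³)(6.8⁴)/(8·64.0³·4) = 20.034 N/mm
U = ½kδ² = 0.5 × 20.034 × 50.4² = 25445 N·mm = 25.445 J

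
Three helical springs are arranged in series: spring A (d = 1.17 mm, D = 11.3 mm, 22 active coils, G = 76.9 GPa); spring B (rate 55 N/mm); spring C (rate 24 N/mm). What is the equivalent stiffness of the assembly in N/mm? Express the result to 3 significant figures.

k_A = Gd⁴/(8D³N_a) = (76.9×10³)(1.17⁴)/(8·11.3³·22) = 0.56744 N/mm
Series: 1/k_eq = 1/0.56744 + 1/55 + 1/24 = 1.8221; k_eq = 0.5488 N/mm

0.549 N/mm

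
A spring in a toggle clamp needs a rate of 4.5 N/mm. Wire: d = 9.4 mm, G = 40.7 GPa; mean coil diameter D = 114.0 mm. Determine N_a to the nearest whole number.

N_a = Gd⁴/(8D³k) = (40.7×10³ × 9.4⁴)/(8 × 114.0³ × 4.5)
    = 3.17765e+08 / 5.33356e+07 = 5.958 → 6 coils

6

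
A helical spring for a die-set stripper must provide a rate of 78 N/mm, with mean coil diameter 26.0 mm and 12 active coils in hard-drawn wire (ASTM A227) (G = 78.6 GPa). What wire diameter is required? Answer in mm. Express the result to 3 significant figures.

6.40 mm

d = (8D³N_a·k / G)^(1/4) = (8·26.0³·12·78 / (78.6×10³))^0.25
  = (1674.4)^0.25 = 6.3968 mm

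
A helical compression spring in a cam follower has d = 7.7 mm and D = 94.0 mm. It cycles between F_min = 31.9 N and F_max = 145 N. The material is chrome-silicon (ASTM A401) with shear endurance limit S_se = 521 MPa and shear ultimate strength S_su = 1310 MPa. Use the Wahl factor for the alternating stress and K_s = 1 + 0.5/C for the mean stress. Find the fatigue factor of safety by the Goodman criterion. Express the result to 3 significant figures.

9.96

C = D/d = 94.0/7.7 = 12.2078; K_W = (4C−1)/(4C−4)+0.615/C = 1.1173; K_s = 1+0.5/C = 1.0410
F_a = (F_max−F_min)/2 = 56.55 N; F_m = (F_max+F_min)/2 = 88.45 N
τ_a = K_W·8F_aD/(πd³) = 1.1173 × 29.65 = 33.128 MPa
τ_m = K_s·8F_mD/(πd³) = 1.0410 × 46.376 = 48.275 MPa
Goodman: 1/n_f = τ_a/S_se + τ_m/S_su = 33.128/521 + 48.275/1310 = 0.06359 + 0.03685 = 0.10044
n_f = 1/0.10044 = 9.956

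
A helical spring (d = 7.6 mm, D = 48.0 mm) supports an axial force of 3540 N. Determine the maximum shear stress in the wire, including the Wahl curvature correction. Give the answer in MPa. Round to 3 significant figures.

1220 MPa

Spring index C = D/d = 48.0/7.6 = 6.3158
K_W = (4C−1)/(4C−4) + 0.615/C = 24.263/21.263 + 0.0974 = 1.2385
τ₀ = 8FD/(πd³) = 8·3540·48.0/(π·7.6³) = 1.35936e+06/1379.1 = 985.7 MPa
τ_max = K·τ₀ = 1.2385 × 985.7 = 1220.8 MPa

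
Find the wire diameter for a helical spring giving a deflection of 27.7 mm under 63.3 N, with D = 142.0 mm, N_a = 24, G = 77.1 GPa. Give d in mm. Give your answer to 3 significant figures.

Required rate k = F/δ = 63.3/27.7 = 2.2852 N/mm
d = (8D³N_a·k / G)^(1/4) = (8·142.0³·24·2.2852 / (77.1×10³))^0.25
  = (16294)^0.25 = 11.2982 mm

11.3 mm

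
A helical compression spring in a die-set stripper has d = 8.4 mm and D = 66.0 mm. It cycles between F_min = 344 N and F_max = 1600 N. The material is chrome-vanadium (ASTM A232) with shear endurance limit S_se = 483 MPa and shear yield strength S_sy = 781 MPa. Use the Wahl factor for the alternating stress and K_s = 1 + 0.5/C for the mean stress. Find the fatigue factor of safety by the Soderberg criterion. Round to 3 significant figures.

C = D/d = 66.0/8.4 = 7.8571; K_W = (4C−1)/(4C−4)+0.615/C = 1.1876; K_s = 1+0.5/C = 1.0636
F_a = (F_max−F_min)/2 = 628 N; F_m = (F_max+F_min)/2 = 972 N
τ_a = K_W·8F_aD/(πd³) = 1.1876 × 178.08 = 211.49 MPa
τ_m = K_s·8F_mD/(πd³) = 1.0636 × 275.62 = 293.16 MPa
Soderberg: 1/n_f = τ_a/S_se + τ_m/S_sy = 211.49/483 + 293.16/781 = 0.43787 + 0.37537 = 0.81324
n_f = 1/0.81324 = 1.23

1.23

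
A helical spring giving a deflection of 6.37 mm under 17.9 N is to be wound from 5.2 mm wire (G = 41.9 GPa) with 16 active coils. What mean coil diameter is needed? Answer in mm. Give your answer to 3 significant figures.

Required rate k = F/δ = 17.9/6.37 = 2.81 N/mm
D = (Gd⁴/(8N_a·k))^(1/3) = (41.9×10³·5.2⁴/(8·16·2.81))^(1/3)
  = (85173.4)^(1/3) = 43.9982 mm

44.0 mm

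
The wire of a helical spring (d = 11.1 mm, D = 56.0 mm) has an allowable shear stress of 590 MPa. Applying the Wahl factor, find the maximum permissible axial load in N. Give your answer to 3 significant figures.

C = D/d = 56.0/11.1 = 5.0450
K_W = (4C−1)/(4C−4) + 0.615/C = 19.180/16.180 + 0.1219 = 1.3073
τ_max = K·8FD/(πd³) → F_max = τ_allow·πd³/(8DK)
F_max = 590·π·11.1³/(8·56.0·1.3073) = 2.535e+06/585.68 = 4328.3 N

4330 N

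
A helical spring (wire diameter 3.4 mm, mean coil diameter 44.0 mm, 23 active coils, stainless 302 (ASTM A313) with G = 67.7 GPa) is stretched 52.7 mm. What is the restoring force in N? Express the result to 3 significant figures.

30.4 N

k = Gd⁴/(8D³N_a) = (67.7×10³)(3.4⁴)/(8·44.0³·23) = 0.5772 N/mm
F = k·δ = 0.5772 × 52.7 = 30.419 N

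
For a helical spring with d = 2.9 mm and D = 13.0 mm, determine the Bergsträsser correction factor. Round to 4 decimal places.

C = D/d = 13.0/2.9 = 4.4828
K_B = (4C+2)/(4C−3) = 19.931/14.931 = 1.3349

1.3349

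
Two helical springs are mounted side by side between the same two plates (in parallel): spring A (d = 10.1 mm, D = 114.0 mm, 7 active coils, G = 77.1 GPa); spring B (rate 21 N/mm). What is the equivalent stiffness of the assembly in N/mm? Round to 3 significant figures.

30.7 N/mm

k_A = Gd⁴/(8D³N_a) = (77.1×10³)(10.1⁴)/(8·114.0³·7) = 9.6702 N/mm
Parallel: k_eq = 9.6702 + 21 = 30.67 N/mm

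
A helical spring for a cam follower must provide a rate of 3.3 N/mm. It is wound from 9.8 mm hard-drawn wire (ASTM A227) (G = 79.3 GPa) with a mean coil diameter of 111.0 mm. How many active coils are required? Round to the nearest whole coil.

N_a = Gd⁴/(8D³k) = (79.3×10³ × 9.8⁴)/(8 × 111.0³ × 3.3)
    = 7.31438e+08 / 3.61055e+07 = 20.26 → 20 coils

20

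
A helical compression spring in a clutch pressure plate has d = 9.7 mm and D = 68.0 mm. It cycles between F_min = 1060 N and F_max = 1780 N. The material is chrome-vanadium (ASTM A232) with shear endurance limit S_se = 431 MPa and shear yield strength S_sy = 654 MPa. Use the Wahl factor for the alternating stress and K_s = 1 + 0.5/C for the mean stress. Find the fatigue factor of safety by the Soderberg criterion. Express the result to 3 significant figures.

1.58

C = D/d = 68.0/9.7 = 7.0103; K_W = (4C−1)/(4C−4)+0.615/C = 1.2125; K_s = 1+0.5/C = 1.0713
F_a = (F_max−F_min)/2 = 360 N; F_m = (F_max+F_min)/2 = 1420 N
τ_a = K_W·8F_aD/(πd³) = 1.2125 × 68.302 = 82.818 MPa
τ_m = K_s·8F_mD/(πd³) = 1.0713 × 269.42 = 288.63 MPa
Soderberg: 1/n_f = τ_a/S_se + τ_m/S_sy = 82.818/431 + 288.63/654 = 0.19215 + 0.44133 = 0.63348
n_f = 1/0.63348 = 1.579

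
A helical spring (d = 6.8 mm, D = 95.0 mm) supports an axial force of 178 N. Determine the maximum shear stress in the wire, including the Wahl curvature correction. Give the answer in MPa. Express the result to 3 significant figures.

151 MPa

Spring index C = D/d = 95.0/6.8 = 13.9706
K_W = (4C−1)/(4C−4) + 0.615/C = 54.882/51.882 + 0.0440 = 1.1018
τ₀ = 8FD/(πd³) = 8·178·95.0/(π·6.8³) = 135280/987.82 = 136.95 MPa
τ_max = K·τ₀ = 1.1018 × 136.95 = 150.9 MPa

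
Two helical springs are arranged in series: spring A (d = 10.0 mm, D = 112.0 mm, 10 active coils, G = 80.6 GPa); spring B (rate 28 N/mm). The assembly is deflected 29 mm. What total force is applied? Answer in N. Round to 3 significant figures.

166 N

k_A = Gd⁴/(8D³N_a) = (80.6×10³)(10.0⁴)/(8·112.0³·10) = 7.1712 N/mm
Series: 1/k_eq = 1/7.1712 + 1/28 = 0.17516; k_eq = 5.709 N/mm
F = k_eq·δ = 5.709·29 = 165.56 N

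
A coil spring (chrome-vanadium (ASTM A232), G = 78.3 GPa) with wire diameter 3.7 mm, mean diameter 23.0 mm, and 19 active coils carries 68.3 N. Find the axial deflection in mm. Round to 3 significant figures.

8.61 mm

k = Gd⁴/(8D³N_a) = (78.3×10³)(3.7⁴)/(8·23.0³·19) = 7.9349 N/mm
δ = F/k = 68.3 / 7.9349 = 8.6075 mm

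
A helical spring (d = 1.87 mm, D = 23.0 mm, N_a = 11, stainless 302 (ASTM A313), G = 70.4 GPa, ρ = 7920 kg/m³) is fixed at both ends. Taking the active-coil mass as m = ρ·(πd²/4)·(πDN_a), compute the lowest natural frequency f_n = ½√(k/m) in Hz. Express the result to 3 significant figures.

108 Hz

k = Gd⁴/(8D³N_a) = (70.4×10³)(1.87⁴)/(8·23.0³·11) = 0.80403 N/mm = 804.03 N/m
Wire length L = πDN_a = π·23.0·11 = 794.82 mm
m = ρ·(πd²/4)·L = 7920 × 2.7465×10⁻⁶ m² × 0.79482 m = 0.017289 kg
f_n = ½√(k/m) = 0.5·√(804.03/0.017289) = 0.5·√(46505) = 107.83 Hz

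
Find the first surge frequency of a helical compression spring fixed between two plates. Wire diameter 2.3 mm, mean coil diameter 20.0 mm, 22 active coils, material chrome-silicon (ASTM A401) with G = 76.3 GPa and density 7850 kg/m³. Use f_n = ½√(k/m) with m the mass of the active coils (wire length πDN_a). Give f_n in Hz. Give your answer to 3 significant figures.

91.7 Hz

k = Gd⁴/(8D³N_a) = (76.3×10³)(2.3⁴)/(8·20.0³·22) = 1.5165 N/mm = 1516.5 N/m
Wire length L = πDN_a = π·20.0·22 = 1382.3 mm
m = ρ·(πd²/4)·L = 7850 × 4.1548×10⁻⁶ m² × 1.3823 m = 0.045084 kg
f_n = ½√(k/m) = 0.5·√(1516.5/0.045084) = 0.5·√(33637) = 91.702 Hz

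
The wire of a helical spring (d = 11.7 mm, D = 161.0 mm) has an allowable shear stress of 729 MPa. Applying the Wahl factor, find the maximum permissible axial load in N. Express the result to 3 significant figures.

C = D/d = 161.0/11.7 = 13.7607
K_W = (4C−1)/(4C−4) + 0.615/C = 54.043/51.043 + 0.0447 = 1.1035
τ_max = K·8FD/(πd³) → F_max = τ_allow·πd³/(8DK)
F_max = 729·π·11.7³/(8·161.0·1.1035) = 3.668e+06/1421.3 = 2580.8 N

2580 N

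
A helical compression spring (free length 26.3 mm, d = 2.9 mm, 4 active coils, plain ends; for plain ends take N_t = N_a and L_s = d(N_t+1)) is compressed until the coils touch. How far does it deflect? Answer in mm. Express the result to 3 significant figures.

N_t = 4; L_s = 2.9·5 = 14.5 mm
δ_solid = L₀ − L_s = 26.3 − 14.5 = 11.8 mm

11.8 mm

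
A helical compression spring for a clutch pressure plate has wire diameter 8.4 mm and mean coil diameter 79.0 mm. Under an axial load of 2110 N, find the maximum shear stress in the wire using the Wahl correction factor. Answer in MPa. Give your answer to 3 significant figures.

Spring index C = D/d = 79.0/8.4 = 9.4048
K_W = (4C−1)/(4C−4) + 0.615/C = 36.619/33.619 + 0.0654 = 1.1546
τ₀ = 8FD/(πd³) = 8·2110·79.0/(π·8.4³) = 1.33352e+06/1862 = 716.16 MPa
τ_max = K·τ₀ = 1.1546 × 716.16 = 826.9 MPa

827 MPa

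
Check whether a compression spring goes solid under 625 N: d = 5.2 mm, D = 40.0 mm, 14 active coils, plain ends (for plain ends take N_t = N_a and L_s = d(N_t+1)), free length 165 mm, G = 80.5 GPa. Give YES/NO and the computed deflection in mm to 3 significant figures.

k = Gd⁴/(8D³N_a) = (80.5×10³)(5.2⁴)/(8·40.0³·14) = 8.2113 N/mm
N_t = 14; L_s = 5.2·15 = 78 mm; δ_solid = L₀ − L_s = 165 − 78 = 87 mm
δ = F/k = 625/8.2113 = 76.115 mm
δ < δ_solid → spring does not go solid

NO, δ = 76.1 mm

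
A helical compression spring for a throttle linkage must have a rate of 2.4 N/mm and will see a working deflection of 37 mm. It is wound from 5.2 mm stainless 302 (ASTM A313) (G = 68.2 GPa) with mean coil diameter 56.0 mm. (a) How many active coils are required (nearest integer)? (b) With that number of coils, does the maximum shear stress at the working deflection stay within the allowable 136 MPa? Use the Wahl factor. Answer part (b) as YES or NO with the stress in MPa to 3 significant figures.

N_a = Gd⁴/(8D³k) = (68.2×10³)(5.2⁴)/(8·56.0³·2.4) = 14.79 → N_a = 15
Actual rate k = Gd⁴/(8D³·15) = 2.3662 N/mm
Working load F = kδ = 2.3662·37 = 87.55 N
C = 56.0/5.2 = 10.7692; K_W = (4C−1)/(4C−4)+0.615/C = 1.1339
τ_max = K_W·8FD/(πd³) = 1.1339·88.792 = 100.68 MPa
τ_max ≤ 136 MPa → acceptable

(a) 15 coils; (b) YES, τ_max = 101 MPa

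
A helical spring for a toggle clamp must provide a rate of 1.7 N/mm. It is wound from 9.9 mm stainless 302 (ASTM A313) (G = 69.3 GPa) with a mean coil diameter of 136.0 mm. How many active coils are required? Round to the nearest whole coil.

19

N_a = Gd⁴/(8D³k) = (69.3×10³ × 9.9⁴)/(8 × 136.0³ × 1.7)
    = 6.65693e+08 / 3.42102e+07 = 19.46 → 19 coils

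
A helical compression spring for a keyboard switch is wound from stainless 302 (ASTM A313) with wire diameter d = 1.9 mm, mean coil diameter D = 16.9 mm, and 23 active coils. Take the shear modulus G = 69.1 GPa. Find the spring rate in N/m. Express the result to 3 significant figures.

1010 N/m

k = Gd⁴/(8D³N_a) = (69.1×10³ × 1.9⁴) / (8 × 16.9³ × 23)
  = 900518 / 888133 = 1.0139 N/mm = 1013.9 N/m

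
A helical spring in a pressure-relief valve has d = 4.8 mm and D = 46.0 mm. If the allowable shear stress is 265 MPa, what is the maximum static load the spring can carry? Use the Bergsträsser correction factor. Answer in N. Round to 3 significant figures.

C = D/d = 46.0/4.8 = 9.5833
K_B = (4C+2)/(4C−3) = 40.333/35.333 = 1.1415
τ_max = K·8FD/(πd³) → F_max = τ_allow·πd³/(8DK)
F_max = 265·π·4.8³/(8·46.0·1.1415) = 92070/420.08 = 219.18 N

219 N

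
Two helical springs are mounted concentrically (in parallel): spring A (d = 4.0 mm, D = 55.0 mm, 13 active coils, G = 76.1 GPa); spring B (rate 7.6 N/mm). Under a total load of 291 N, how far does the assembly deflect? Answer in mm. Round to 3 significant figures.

k_A = Gd⁴/(8D³N_a) = (76.1×10³)(4.0⁴)/(8·55.0³·13) = 1.1259 N/mm
Parallel: k_eq = 1.1259 + 7.6 = 8.7259 N/mm
δ = F/k_eq = 291/8.7259 = 33.349 mm

33.3 mm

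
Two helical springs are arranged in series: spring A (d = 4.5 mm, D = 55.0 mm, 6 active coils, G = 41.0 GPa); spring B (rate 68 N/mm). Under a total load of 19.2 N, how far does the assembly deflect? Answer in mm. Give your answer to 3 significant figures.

k_A = Gd⁴/(8D³N_a) = (41.0×10³)(4.5⁴)/(8·55.0³·6) = 2.1053 N/mm
Series: 1/k_eq = 1/2.1053 + 1/68 = 0.48971; k_eq = 2.042 N/mm
δ = F/k_eq = 19.2/2.042 = 9.4024 mm

9.40 mm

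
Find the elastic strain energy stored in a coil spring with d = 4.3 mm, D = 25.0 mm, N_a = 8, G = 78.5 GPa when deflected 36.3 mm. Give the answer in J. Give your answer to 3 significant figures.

17.7 J

k = Gd⁴/(8D³N_a) = (78.5×10³)(4.3⁴)/(8·25.0³·8) = 26.838 N/mm
U = ½kδ² = 0.5 × 26.838 × 36.3² = 17682 N·mm = 17.682 J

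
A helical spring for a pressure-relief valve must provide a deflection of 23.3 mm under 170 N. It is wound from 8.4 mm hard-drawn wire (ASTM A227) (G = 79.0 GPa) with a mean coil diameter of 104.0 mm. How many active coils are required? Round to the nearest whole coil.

Required rate k = F/δ = 170/23.3 = 7.2961 N/mm
N_a = Gd⁴/(8D³k) = (79.0×10³ × 8.4⁴)/(8 × 104.0³ × 7.2961)
    = 3.93318e+08 / 6.56573e+07 = 5.99 → 6 coils

6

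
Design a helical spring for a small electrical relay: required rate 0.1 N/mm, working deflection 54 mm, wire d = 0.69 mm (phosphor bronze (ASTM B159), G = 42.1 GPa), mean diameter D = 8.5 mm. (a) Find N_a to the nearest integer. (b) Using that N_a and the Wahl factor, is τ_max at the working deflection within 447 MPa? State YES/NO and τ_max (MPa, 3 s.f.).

N_a = Gd⁴/(8D³k) = (42.1×10³)(0.69⁴)/(8·8.5³·0.1) = 19.42 → N_a = 19
Actual rate k = Gd⁴/(8D³·19) = 0.10223 N/mm
Working load F = kδ = 0.10223·54 = 5.5204 N
C = 8.5/0.69 = 12.3188; K_W = (4C−1)/(4C−4)+0.615/C = 1.1162
τ_max = K_W·8FD/(πd³) = 1.1162·363.73 = 405.99 MPa
τ_max ≤ 447 MPa → acceptable

(a) 19 coils; (b) YES, τ_max = 406 MPa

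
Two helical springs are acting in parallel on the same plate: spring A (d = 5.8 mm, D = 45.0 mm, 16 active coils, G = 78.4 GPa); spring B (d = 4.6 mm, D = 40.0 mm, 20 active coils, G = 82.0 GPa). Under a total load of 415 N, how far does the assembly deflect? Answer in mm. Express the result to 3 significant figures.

k_A = Gd⁴/(8D³N_a) = (78.4×10³)(5.8⁴)/(8·45.0³·16) = 7.6064 N/mm
k_B = Gd⁴/(8D³N_a) = (82.0×10³)(4.6⁴)/(8·40.0³·20) = 3.5855 N/mm
Parallel: k_eq = 7.6064 + 3.5855 = 11.192 N/mm
δ = F/k_eq = 415/11.192 = 37.08 mm

37.1 mm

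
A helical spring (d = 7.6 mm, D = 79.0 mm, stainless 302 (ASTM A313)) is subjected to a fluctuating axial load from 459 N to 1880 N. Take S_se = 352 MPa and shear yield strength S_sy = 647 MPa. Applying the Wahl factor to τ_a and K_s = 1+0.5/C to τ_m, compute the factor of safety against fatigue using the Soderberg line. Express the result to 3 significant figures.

0.520

C = D/d = 79.0/7.6 = 10.3947; K_W = (4C−1)/(4C−4)+0.615/C = 1.1390; K_s = 1+0.5/C = 1.0481
F_a = (F_max−F_min)/2 = 710.5 N; F_m = (F_max+F_min)/2 = 1169.5 N
τ_a = K_W·8F_aD/(πd³) = 1.1390 × 325.6 = 370.86 MPa
τ_m = K_s·8F_mD/(πd³) = 1.0481 × 535.95 = 561.73 MPa
Soderberg: 1/n_f = τ_a/S_se + τ_m/S_sy = 370.86/352 + 561.73/647 = 1.05359 + 0.86821 = 1.9218
n_f = 1/1.9218 = 0.5203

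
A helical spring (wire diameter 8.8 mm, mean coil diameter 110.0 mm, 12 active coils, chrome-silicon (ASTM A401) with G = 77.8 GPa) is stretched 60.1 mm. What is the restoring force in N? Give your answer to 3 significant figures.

219 N

k = Gd⁴/(8D³N_a) = (77.8×10³)(8.8⁴)/(8·110.0³·12) = 3.6514 N/mm
F = k·δ = 3.6514 × 60.1 = 219.45 N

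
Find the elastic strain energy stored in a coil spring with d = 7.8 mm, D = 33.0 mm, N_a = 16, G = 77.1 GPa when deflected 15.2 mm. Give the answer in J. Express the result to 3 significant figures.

k = Gd⁴/(8D³N_a) = (77.1×10³)(7.8⁴)/(8·33.0³·16) = 62.041 N/mm
U = ½kδ² = 0.5 × 62.041 × 15.2² = 7167 N·mm = 7.167 J

7.17 J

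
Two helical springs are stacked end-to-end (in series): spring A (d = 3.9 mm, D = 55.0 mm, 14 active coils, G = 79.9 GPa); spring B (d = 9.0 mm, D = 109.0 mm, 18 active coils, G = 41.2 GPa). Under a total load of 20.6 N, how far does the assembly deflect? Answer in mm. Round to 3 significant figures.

35.0 mm

k_A = Gd⁴/(8D³N_a) = (79.9×10³)(3.9⁴)/(8·55.0³·14) = 0.99197 N/mm
k_B = Gd⁴/(8D³N_a) = (41.2×10³)(9.0⁴)/(8·109.0³·18) = 1.4495 N/mm
Series: 1/k_eq = 1/0.99197 + 1/1.4495 = 1.698; k_eq = 0.58894 N/mm
δ = F/k_eq = 20.6/0.58894 = 34.978 mm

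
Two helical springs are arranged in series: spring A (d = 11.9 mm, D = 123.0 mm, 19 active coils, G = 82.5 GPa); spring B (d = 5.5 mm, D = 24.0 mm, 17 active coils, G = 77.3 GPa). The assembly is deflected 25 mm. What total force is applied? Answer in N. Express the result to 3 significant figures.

127 N

k_A = Gd⁴/(8D³N_a) = (82.5×10³)(11.9⁴)/(8·123.0³·19) = 5.849 N/mm
k_B = Gd⁴/(8D³N_a) = (77.3×10³)(5.5⁴)/(8·24.0³·17) = 37.623 N/mm
Series: 1/k_eq = 1/5.849 + 1/37.623 = 0.19755; k_eq = 5.0621 N/mm
F = k_eq·δ = 5.0621·25 = 126.55 N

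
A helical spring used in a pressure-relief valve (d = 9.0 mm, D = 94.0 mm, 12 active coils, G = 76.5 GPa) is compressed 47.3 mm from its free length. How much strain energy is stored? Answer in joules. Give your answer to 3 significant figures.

7.04 J

k = Gd⁴/(8D³N_a) = (76.5×10³)(9.0⁴)/(8·94.0³·12) = 6.2947 N/mm
U = ½kδ² = 0.5 × 6.2947 × 47.3² = 7041.6 N·mm = 7.0416 J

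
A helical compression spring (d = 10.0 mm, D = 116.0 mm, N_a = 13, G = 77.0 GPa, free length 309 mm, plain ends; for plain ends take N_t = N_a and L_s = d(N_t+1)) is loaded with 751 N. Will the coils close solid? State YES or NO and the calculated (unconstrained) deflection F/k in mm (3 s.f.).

k = Gd⁴/(8D³N_a) = (77.0×10³)(10.0⁴)/(8·116.0³·13) = 4.7433 N/mm
N_t = 13; L_s = 10.0·14 = 140 mm; δ_solid = L₀ − L_s = 309 − 140 = 169 mm
δ = F/k = 751/4.7433 = 158.33 mm
δ < δ_solid → spring does not go solid

NO, δ = 158 mm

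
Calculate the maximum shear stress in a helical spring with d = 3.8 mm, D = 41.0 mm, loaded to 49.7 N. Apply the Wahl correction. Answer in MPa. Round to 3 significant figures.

Spring index C = D/d = 41.0/3.8 = 10.7895
K_W = (4C−1)/(4C−4) + 0.615/C = 42.158/39.158 + 0.0570 = 1.1336
τ₀ = 8FD/(πd³) = 8·49.7·41.0/(π·3.8³) = 16301.6/172.39 = 94.565 MPa
τ_max = K·τ₀ = 1.1336 × 94.565 = 107.2 MPa

107 MPa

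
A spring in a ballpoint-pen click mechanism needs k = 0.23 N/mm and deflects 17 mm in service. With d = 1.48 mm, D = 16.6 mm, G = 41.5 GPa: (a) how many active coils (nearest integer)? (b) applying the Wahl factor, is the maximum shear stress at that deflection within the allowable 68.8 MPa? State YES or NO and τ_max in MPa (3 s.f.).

(a) 24 coils; (b) YES, τ_max = 56.7 MPa

N_a = Gd⁴/(8D³k) = (41.5×10³)(1.48⁴)/(8·16.6³·0.23) = 23.66 → N_a = 24
Actual rate k = Gd⁴/(8D³·24) = 0.22671 N/mm
Working load F = kδ = 0.22671·17 = 3.8541 N
C = 16.6/1.48 = 11.2162; K_W = (4C−1)/(4C−4)+0.615/C = 1.1282
τ_max = K_W·8FD/(πd³) = 1.1282·50.255 = 56.7 MPa
τ_max ≤ 68.8 MPa → acceptable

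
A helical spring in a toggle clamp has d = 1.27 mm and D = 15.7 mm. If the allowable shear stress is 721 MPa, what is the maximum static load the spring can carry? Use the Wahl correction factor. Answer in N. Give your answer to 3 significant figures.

C = D/d = 15.7/1.27 = 12.3622
K_W = (4C−1)/(4C−4) + 0.615/C = 48.449/45.449 + 0.0497 = 1.1158
τ_max = K·8FD/(πd³) → F_max = τ_allow·πd³/(8DK)
F_max = 721·π·1.27³/(8·15.7·1.1158) = 4639.8/140.14 = 33.108 N

33.1 N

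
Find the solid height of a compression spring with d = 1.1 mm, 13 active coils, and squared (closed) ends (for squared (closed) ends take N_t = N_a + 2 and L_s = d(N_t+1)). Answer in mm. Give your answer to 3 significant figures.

squared (closed) ends: N_t = N_a + 2 = 13 + 2 = 15
L_s = d·(N_t+1) = 1.1 × 16 = 17.6 mm

17.6 mm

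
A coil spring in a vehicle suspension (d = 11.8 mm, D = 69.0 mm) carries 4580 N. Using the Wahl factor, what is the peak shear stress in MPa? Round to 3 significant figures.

617 MPa

Spring index C = D/d = 69.0/11.8 = 5.8475
K_W = (4C−1)/(4C−4) + 0.615/C = 22.390/19.390 + 0.1052 = 1.2599
τ₀ = 8FD/(πd³) = 8·4580·69.0/(π·11.8³) = 2.52816e+06/5161.7 = 489.79 MPa
τ_max = K·τ₀ = 1.2599 × 489.79 = 617.08 MPa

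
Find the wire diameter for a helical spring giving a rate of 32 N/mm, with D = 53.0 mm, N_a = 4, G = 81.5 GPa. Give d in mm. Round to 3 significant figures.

d = (8D³N_a·k / G)^(1/4) = (8·53.0³·4·32 / (81.5×10³))^0.25
  = (1870.6)^0.25 = 6.5765 mm

6.58 mm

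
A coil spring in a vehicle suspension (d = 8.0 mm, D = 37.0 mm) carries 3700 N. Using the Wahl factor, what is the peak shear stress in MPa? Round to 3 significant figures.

Spring index C = D/d = 37.0/8.0 = 4.6250
K_W = (4C−1)/(4C−4) + 0.615/C = 17.500/14.500 + 0.1330 = 1.3399
τ₀ = 8FD/(πd³) = 8·3700·37.0/(π·8.0³) = 1.0952e+06/1608.5 = 680.88 MPa
τ_max = K·τ₀ = 1.3399 × 680.88 = 912.3 MPa

912 MPa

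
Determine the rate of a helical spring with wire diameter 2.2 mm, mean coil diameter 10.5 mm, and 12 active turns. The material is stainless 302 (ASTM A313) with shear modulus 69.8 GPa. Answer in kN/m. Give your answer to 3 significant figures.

14.7 kN/m

k = Gd⁴/(8D³N_a) = (69.8×10³ × 2.2⁴) / (8 × 10.5³ × 12)
  = 1.63511e+06 / 111132 = 14.713 N/mm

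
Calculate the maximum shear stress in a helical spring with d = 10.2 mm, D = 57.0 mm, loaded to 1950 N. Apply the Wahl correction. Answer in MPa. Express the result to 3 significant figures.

Spring index C = D/d = 57.0/10.2 = 5.5882
K_W = (4C−1)/(4C−4) + 0.615/C = 21.353/18.353 + 0.1101 = 1.2735
τ₀ = 8FD/(πd³) = 8·1950·57.0/(π·10.2³) = 889200/3333.9 = 266.72 MPa
τ_max = K·τ₀ = 1.2735 × 266.72 = 339.67 MPa

340 MPa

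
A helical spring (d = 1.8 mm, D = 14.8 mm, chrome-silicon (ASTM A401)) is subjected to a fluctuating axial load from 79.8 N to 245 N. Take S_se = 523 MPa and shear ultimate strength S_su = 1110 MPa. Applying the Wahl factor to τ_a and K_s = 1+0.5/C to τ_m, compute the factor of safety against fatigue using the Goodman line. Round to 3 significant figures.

C = D/d = 14.8/1.8 = 8.2222; K_W = (4C−1)/(4C−4)+0.615/C = 1.1786; K_s = 1+0.5/C = 1.0608
F_a = (F_max−F_min)/2 = 82.6 N; F_m = (F_max+F_min)/2 = 162.4 N
τ_a = K_W·8F_aD/(πd³) = 1.1786 × 533.78 = 629.14 MPa
τ_m = K_s·8F_mD/(πd³) = 1.0608 × 1049.5 = 1113.3 MPa
Goodman: 1/n_f = τ_a/S_se + τ_m/S_su = 629.14/523 + 1113.3/1110 = 1.20294 + 1.00296 = 2.2059
n_f = 1/2.2059 = 0.4533

0.453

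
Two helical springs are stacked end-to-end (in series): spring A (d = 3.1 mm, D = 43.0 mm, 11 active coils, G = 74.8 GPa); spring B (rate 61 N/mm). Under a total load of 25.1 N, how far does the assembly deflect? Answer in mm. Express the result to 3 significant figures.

25.8 mm

k_A = Gd⁴/(8D³N_a) = (74.8×10³)(3.1⁴)/(8·43.0³·11) = 0.98733 N/mm
Series: 1/k_eq = 1/0.98733 + 1/61 = 1.0292; k_eq = 0.9716 N/mm
δ = F/k_eq = 25.1/0.9716 = 25.834 mm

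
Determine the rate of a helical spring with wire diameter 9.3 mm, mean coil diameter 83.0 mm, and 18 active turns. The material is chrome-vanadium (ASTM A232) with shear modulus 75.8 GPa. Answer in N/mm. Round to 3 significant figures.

6.89 N/mm

k = Gd⁴/(8D³N_a) = (75.8×10³ × 9.3⁴) / (8 × 83.0³ × 18)
  = 5.67023e+08 / 8.23373e+07 = 6.8866 N/mm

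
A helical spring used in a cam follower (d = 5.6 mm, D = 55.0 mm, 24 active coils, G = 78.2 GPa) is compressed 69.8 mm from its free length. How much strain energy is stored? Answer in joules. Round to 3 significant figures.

5.86 J

k = Gd⁴/(8D³N_a) = (78.2×10³)(5.6⁴)/(8·55.0³·24) = 2.4075 N/mm
U = ½kδ² = 0.5 × 2.4075 × 69.8² = 5864.8 N·mm = 5.8648 J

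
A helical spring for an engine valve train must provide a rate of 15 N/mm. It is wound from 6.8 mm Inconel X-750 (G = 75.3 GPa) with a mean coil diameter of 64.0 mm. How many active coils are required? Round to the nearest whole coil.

N_a = Gd⁴/(8D³k) = (75.3×10³ × 6.8⁴)/(8 × 64.0³ × 15)
    = 1.61002e+08 / 3.14573e+07 = 5.118 → 5 coils

5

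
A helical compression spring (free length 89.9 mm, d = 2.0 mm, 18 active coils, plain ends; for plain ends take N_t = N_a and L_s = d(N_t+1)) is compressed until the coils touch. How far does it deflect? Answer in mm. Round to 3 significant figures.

N_t = 18; L_s = 2.0·19 = 38 mm
δ_solid = L₀ − L_s = 89.9 − 38 = 51.9 mm

51.9 mm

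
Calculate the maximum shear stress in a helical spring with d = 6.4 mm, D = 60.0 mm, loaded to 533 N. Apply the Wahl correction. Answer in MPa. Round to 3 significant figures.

Spring index C = D/d = 60.0/6.4 = 9.3750
K_W = (4C−1)/(4C−4) + 0.615/C = 36.500/33.500 + 0.0656 = 1.1552
τ₀ = 8FD/(πd³) = 8·533·60.0/(π·6.4³) = 255840/823.55 = 310.66 MPa
τ_max = K·τ₀ = 1.1552 × 310.66 = 358.85 MPa

359 MPa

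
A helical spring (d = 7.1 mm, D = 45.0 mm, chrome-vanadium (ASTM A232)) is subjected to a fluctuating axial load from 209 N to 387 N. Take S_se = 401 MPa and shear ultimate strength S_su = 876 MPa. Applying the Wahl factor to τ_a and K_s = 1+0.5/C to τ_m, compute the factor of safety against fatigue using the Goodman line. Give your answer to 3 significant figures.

C = D/d = 45.0/7.1 = 6.3380; K_W = (4C−1)/(4C−4)+0.615/C = 1.2375; K_s = 1+0.5/C = 1.0789
F_a = (F_max−F_min)/2 = 89 N; F_m = (F_max+F_min)/2 = 298 N
τ_a = K_W·8F_aD/(πd³) = 1.2375 × 28.495 = 35.263 MPa
τ_m = K_s·8F_mD/(πd³) = 1.0789 × 95.41 = 102.94 MPa
Goodman: 1/n_f = τ_a/S_se + τ_m/S_su = 35.263/401 + 102.94/876 = 0.08794 + 0.11751 = 0.20545
n_f = 1/0.20545 = 4.867

4.87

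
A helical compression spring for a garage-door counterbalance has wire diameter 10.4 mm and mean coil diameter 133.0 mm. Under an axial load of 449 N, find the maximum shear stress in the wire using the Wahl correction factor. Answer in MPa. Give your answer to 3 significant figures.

Spring index C = D/d = 133.0/10.4 = 12.7885
K_W = (4C−1)/(4C−4) + 0.615/C = 50.154/47.154 + 0.0481 = 1.1117
τ₀ = 8FD/(πd³) = 8·449·133.0/(π·10.4³) = 477736/3533.9 = 135.19 MPa
τ_max = K·τ₀ = 1.1117 × 135.19 = 150.29 MPa

150 MPa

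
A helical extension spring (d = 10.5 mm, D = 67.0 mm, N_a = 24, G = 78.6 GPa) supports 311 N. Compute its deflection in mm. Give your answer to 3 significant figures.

k = Gd⁴/(8D³N_a) = (78.6×10³)(10.5⁴)/(8·67.0³·24) = 16.545 N/mm
δ = F/k = 311 / 16.545 = 18.798 mm

18.8 mm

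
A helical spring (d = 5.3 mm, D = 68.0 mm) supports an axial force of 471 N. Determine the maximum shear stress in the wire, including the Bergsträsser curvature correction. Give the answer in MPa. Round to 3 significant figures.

605 MPa

Spring index C = D/d = 68.0/5.3 = 12.8302
K_B = (4C+2)/(4C−3) = 53.321/48.321 = 1.1035
τ₀ = 8FD/(πd³) = 8·471·68.0/(π·5.3³) = 256224/467.71 = 547.83 MPa
τ_max = K·τ₀ = 1.1035 × 547.83 = 604.51 MPa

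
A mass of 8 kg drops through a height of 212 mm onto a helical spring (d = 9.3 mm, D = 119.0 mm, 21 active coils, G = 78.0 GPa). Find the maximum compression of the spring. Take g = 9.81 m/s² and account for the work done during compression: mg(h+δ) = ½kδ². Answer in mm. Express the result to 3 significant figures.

k = Gd⁴/(8D³N_a) = (78.0×10³)(9.3⁴)/(8·119.0³·21) = 2.061 N/mm
W = mg = 8 × 9.81 = 78.48 N
½kδ² − Wδ − Wh = 0 → δ = (W + √(W² + 2kWh))/k
δ = (78.48 + √(6159.1 + 68580.6))/2.061 = (78.48 + 273.39)/2.061 = 170.73 mm

171 mm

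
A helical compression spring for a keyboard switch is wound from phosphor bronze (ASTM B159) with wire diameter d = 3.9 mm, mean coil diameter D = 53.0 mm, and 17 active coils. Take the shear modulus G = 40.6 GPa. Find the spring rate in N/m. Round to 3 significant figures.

464 N/m

k = Gd⁴/(8D³N_a) = (40.6×10³ × 3.9⁴) / (8 × 53.0³ × 17)
  = 9.39257e+06 / 2.02473e+07 = 0.46389 N/mm = 463.89 N/m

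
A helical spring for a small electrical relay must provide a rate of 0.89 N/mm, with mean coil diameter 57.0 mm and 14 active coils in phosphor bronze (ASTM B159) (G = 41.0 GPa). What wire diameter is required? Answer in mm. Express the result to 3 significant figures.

d = (8D³N_a·k / G)^(1/4) = (8·57.0³·14·0.89 / (41.0×10³))^0.25
  = (450.24)^0.25 = 4.6064 mm

4.61 mm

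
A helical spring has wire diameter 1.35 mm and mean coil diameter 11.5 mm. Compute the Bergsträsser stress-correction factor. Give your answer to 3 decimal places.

C = D/d = 11.5/1.35 = 8.5185
K_B = (4C+2)/(4C−3) = 36.074/31.074 = 1.1609

1.161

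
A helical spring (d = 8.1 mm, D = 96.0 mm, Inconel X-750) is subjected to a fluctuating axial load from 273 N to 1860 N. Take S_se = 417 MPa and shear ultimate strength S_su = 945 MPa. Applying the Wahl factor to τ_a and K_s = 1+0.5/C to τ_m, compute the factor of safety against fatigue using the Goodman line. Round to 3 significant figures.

0.657

C = D/d = 96.0/8.1 = 11.8519; K_W = (4C−1)/(4C−4)+0.615/C = 1.1210; K_s = 1+0.5/C = 1.0422
F_a = (F_max−F_min)/2 = 793.5 N; F_m = (F_max+F_min)/2 = 1066.5 N
τ_a = K_W·8F_aD/(πd³) = 1.1210 × 365.01 = 409.18 MPa
τ_m = K_s·8F_mD/(πd³) = 1.0422 × 490.59 = 511.28 MPa
Goodman: 1/n_f = τ_a/S_se + τ_m/S_su = 409.18/417 + 511.28/945 = 0.98124 + 0.54104 = 1.5223
n_f = 1/1.5223 = 0.6569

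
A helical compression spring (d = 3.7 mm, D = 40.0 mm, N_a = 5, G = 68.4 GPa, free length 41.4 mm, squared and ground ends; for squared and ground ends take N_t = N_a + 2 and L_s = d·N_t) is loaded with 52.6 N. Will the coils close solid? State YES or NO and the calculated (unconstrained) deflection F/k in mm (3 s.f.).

NO, δ = 10.5 mm

k = Gd⁴/(8D³N_a) = (68.4×10³)(3.7⁴)/(8·40.0³·5) = 5.0075 N/mm
N_t = 7; L_s = 3.7·7 = 25.9 mm; δ_solid = L₀ − L_s = 41.4 − 25.9 = 15.5 mm
δ = F/k = 52.6/5.0075 = 10.504 mm
δ < δ_solid → spring does not go solid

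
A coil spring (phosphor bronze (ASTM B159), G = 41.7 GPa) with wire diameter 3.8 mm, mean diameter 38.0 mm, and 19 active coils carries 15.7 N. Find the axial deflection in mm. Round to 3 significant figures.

15.1 mm

k = Gd⁴/(8D³N_a) = (41.7×10³)(3.8⁴)/(8·38.0³·19) = 1.0425 N/mm
δ = F/k = 15.7 / 1.0425 = 15.06 mm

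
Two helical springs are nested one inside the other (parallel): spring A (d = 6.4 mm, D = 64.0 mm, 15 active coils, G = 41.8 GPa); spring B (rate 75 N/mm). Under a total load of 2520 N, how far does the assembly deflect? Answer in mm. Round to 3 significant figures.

k_A = Gd⁴/(8D³N_a) = (41.8×10³)(6.4⁴)/(8·64.0³·15) = 2.2293 N/mm
Parallel: k_eq = 2.2293 + 75 = 77.229 N/mm
δ = F/k_eq = 2520/77.229 = 32.63 mm

32.6 mm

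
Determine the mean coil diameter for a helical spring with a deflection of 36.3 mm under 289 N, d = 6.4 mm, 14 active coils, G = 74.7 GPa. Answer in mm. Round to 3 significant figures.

Required rate k = F/δ = 289/36.3 = 7.9614 N/mm
D = (Gd⁴/(8N_a·k))^(1/3) = (74.7×10³·6.4⁴/(8·14·7.9614))^(1/3)
  = (140550)^(1/3) = 51.9929 mm

52.0 mm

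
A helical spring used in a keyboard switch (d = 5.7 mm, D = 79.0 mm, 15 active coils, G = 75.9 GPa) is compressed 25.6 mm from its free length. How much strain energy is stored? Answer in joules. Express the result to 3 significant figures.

0.444 J

k = Gd⁴/(8D³N_a) = (75.9×10³)(5.7⁴)/(8·79.0³·15) = 1.3542 N/mm
U = ½kδ² = 0.5 × 1.3542 × 25.6² = 443.74 N·mm = 0.44374 J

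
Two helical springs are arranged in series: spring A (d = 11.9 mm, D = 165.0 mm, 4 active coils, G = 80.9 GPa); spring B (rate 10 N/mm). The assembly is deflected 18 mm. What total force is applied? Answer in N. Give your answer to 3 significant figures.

k_A = Gd⁴/(8D³N_a) = (80.9×10³)(11.9⁴)/(8·165.0³·4) = 11.286 N/mm
Series: 1/k_eq = 1/11.286 + 1/10 = 0.18861; k_eq = 5.302 N/mm
F = k_eq·δ = 5.302·18 = 95.437 N

95.4 N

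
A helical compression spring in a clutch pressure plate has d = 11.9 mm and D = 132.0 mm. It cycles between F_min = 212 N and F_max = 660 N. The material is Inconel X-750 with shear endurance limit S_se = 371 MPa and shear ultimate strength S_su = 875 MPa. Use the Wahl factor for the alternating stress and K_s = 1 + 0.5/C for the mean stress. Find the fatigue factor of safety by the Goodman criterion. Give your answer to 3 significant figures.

4.17

C = D/d = 132.0/11.9 = 11.0924; K_W = (4C−1)/(4C−4)+0.615/C = 1.1298; K_s = 1+0.5/C = 1.0451
F_a = (F_max−F_min)/2 = 224 N; F_m = (F_max+F_min)/2 = 436 N
τ_a = K_W·8F_aD/(πd³) = 1.1298 × 44.681 = 50.478 MPa
τ_m = K_s·8F_mD/(πd³) = 1.0451 × 86.968 = 90.888 MPa
Goodman: 1/n_f = τ_a/S_se + τ_m/S_su = 50.478/371 + 90.888/875 = 0.13606 + 0.10387 = 0.23993
n_f = 1/0.23993 = 4.168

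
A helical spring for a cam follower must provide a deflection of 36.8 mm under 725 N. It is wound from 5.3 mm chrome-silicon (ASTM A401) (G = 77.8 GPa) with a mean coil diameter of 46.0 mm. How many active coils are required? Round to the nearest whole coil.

4

Required rate k = F/δ = 725/36.8 = 19.701 N/mm
N_a = Gd⁴/(8D³k) = (77.8×10³ × 5.3⁴)/(8 × 46.0³ × 19.701)
    = 6.13879e+07 / 1.5341e+07 = 4.002 → 4 coils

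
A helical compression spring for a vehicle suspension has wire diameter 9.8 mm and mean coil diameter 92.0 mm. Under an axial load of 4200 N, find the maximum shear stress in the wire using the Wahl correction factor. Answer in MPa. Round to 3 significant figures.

1210 MPa

Spring index C = D/d = 92.0/9.8 = 9.3878
K_W = (4C−1)/(4C−4) + 0.615/C = 36.551/33.551 + 0.0655 = 1.1549
τ₀ = 8FD/(πd³) = 8·4200·92.0/(π·9.8³) = 3.0912e+06/2956.8 = 1045.4 MPa
τ_max = K·τ₀ = 1.1549 × 1045.4 = 1207.4 MPa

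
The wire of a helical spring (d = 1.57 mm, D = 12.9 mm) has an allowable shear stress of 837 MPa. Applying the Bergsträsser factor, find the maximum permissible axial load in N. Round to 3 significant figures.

84.5 N

C = D/d = 12.9/1.57 = 8.2166
K_B = (4C+2)/(4C−3) = 34.866/29.866 = 1.1674
τ_max = K·8FD/(πd³) → F_max = τ_allow·πd³/(8DK)
F_max = 837·π·1.57³/(8·12.9·1.1674) = 10176/120.48 = 84.464 N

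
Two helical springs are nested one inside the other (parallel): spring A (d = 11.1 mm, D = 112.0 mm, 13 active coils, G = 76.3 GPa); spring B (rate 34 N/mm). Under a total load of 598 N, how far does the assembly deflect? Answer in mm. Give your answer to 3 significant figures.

k_A = Gd⁴/(8D³N_a) = (76.3×10³)(11.1⁴)/(8·112.0³·13) = 7.9274 N/mm
Parallel: k_eq = 7.9274 + 34 = 41.927 N/mm
δ = F/k_eq = 598/41.927 = 14.263 mm

14.3 mm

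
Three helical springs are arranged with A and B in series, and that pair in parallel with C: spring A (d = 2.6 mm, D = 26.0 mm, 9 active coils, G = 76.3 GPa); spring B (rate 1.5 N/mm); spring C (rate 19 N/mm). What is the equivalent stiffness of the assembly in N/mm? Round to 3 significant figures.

k_A = Gd⁴/(8D³N_a) = (76.3×10³)(2.6⁴)/(8·26.0³·9) = 2.7553 N/mm
Springs A,B series: k_AB = 1/(1/2.7553+1/1.5) = 0.97124 N/mm; parallel with C: k_eq = 0.97124+19 = 19.971 N/mm

20.0 N/mm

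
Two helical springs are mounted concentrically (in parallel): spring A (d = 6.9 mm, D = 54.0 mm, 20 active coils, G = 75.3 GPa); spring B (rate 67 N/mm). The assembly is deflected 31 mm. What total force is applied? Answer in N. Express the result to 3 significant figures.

2290 N

k_A = Gd⁴/(8D³N_a) = (75.3×10³)(6.9⁴)/(8·54.0³·20) = 6.7747 N/mm
Parallel: k_eq = 6.7747 + 67 = 73.775 N/mm
F = k_eq·δ = 73.775·31 = 2287 N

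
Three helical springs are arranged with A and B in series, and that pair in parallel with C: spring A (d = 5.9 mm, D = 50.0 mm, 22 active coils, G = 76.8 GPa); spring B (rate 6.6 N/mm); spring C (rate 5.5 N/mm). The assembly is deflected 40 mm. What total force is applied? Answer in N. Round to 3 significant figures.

323 N

k_A = Gd⁴/(8D³N_a) = (76.8×10³)(5.9⁴)/(8·50.0³·22) = 4.2301 N/mm
Springs A,B series: k_AB = 1/(1/4.2301+1/6.6) = 2.5779 N/mm; parallel with C: k_eq = 2.5779+5.5 = 8.0779 N/mm
F = k_eq·δ = 8.0779·40 = 323.11 N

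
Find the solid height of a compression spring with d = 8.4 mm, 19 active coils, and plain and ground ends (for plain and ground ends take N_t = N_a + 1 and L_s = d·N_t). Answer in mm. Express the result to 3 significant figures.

plain and ground ends: N_t = N_a + 1 = 19 + 1 = 20
L_s = d·N_t = 8.4 × 20 = 168 mm

168 mm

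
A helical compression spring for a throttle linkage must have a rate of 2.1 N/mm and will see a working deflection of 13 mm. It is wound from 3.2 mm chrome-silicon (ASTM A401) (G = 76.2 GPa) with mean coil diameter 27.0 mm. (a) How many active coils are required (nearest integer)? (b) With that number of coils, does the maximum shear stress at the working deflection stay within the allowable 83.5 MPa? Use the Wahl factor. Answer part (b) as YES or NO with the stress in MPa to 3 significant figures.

N_a = Gd⁴/(8D³k) = (76.2×10³)(3.2⁴)/(8·27.0³·2.1) = 24.16 → N_a = 24
Actual rate k = Gd⁴/(8D³·24) = 2.1143 N/mm
Working load F = kδ = 2.1143·13 = 27.486 N
C = 27.0/3.2 = 8.4375; K_W = (4C−1)/(4C−4)+0.615/C = 1.1737
τ_max = K_W·8FD/(πd³) = 1.1737·57.671 = 67.69 MPa
τ_max ≤ 83.5 MPa → acceptable

(a) 24 coils; (b) YES, τ_max = 67.7 MPa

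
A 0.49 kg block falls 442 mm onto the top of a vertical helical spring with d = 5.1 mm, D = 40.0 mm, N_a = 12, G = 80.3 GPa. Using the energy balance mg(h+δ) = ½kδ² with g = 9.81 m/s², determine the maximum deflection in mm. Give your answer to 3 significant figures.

k = Gd⁴/(8D³N_a) = (80.3×10³)(5.1⁴)/(8·40.0³·12) = 8.8419 N/mm
W = mg = 0.49 × 9.81 = 4.8069 N
½kδ² − Wδ − Wh = 0 → δ = (W + √(W² + 2kWh))/k
δ = (4.8069 + √(23.106 + 37571.8))/8.8419 = (4.8069 + 193.89)/8.8419 = 22.473 mm

22.5 mm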